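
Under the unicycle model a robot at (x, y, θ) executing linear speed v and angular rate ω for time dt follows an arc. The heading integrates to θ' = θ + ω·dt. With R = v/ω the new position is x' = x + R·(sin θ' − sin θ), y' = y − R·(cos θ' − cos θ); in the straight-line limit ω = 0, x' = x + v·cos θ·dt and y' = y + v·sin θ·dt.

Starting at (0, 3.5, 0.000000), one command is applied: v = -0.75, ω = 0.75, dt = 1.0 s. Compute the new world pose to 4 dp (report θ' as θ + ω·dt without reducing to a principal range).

(-0.6816, 3.2317, 0.7500)

θ' = 0.0000 + 0.75·1.0 = 0.7500
R = v/ω = -0.75/0.75 = -1.0000
x' = 0 + -1.0000·(sin 0.7500 − sin 0.0000) = -0.6816
y' = 3.5 − -1.0000·(cos 0.7500 − cos 0.0000) = 3.2317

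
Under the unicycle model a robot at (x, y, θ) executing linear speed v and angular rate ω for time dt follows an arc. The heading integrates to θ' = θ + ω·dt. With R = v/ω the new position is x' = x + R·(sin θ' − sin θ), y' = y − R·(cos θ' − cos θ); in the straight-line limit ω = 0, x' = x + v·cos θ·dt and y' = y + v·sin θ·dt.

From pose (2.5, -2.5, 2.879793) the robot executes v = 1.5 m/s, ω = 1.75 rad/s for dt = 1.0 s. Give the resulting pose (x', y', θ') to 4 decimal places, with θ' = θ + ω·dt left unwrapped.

(1.4239, -3.2572, 4.6298)

θ' = 2.8798 + 1.75·1.0 = 4.6298
R = v/ω = 1.5/1.75 = 0.8571
x' = 2.5 + 0.8571·(sin 4.6298 − sin 2.8798) = 1.4239
y' = -2.5 − 0.8571·(cos 4.6298 − cos 2.8798) = -3.2572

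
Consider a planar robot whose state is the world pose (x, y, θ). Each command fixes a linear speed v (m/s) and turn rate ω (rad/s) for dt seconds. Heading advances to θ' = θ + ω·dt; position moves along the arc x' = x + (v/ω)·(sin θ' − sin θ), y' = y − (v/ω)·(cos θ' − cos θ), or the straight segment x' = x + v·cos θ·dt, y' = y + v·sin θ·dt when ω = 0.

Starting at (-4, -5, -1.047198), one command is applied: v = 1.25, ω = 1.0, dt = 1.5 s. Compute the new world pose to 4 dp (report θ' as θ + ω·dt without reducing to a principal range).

θ' = -1.0472 + 1.0·1.5 = 0.4528
R = v/ω = 1.25/1.0 = 1.2500
x' = -4 + 1.2500·(sin 0.4528 − sin -1.0472) = -2.3706
y' = -5 − 1.2500·(cos 0.4528 − cos -1.0472) = -5.4990

(-2.3706, -5.4990, 0.4528)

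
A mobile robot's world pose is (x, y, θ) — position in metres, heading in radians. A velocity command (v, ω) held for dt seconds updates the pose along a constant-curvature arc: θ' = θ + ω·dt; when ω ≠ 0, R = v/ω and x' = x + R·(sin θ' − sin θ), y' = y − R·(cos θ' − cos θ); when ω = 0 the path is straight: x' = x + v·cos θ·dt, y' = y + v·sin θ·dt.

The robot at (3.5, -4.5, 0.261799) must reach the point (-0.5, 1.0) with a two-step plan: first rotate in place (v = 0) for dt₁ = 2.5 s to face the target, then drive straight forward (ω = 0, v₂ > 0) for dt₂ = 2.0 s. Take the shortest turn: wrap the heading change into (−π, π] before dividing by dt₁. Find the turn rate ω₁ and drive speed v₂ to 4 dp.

ω₁ = 0.7751, v₂ = 3.4004

heading to target = atan2(1−-4.5, -0.5−3.5) = 2.1996
Δθ = wrap(2.1996 − 0.2618) = 1.9378; ω₁ = Δθ/dt₁ = 0.7751
distance = √((-0.5−3.5)² + (1−-4.5)²) = 6.8007; v₂ = distance/dt₂ = 3.4004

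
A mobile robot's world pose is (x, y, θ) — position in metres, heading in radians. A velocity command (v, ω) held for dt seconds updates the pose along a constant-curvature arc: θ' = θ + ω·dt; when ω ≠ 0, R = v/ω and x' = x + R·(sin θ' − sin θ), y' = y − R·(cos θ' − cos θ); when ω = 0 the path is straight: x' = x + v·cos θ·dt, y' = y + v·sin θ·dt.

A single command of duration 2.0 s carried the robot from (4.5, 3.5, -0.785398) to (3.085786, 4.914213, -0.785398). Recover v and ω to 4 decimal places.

v = -1.0000, ω = 0.0000

Δθ = -0.785398 − -0.785398 = 0.000000
ω = Δθ/dt = 0.000000/2.0 = 0.0000
ω = 0 → v = (Δx·cos θ + Δy·sin θ)/dt = -1.0000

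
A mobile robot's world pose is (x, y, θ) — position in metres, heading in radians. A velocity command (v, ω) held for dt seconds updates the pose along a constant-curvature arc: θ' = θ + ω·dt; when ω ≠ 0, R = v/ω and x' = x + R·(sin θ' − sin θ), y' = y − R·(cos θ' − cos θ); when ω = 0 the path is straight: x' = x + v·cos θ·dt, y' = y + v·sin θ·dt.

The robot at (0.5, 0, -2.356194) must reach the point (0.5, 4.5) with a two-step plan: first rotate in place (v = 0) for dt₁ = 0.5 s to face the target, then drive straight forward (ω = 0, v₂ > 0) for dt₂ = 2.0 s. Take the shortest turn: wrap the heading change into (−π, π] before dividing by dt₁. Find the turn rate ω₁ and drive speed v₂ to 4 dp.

ω₁ = -4.7124, v₂ = 2.2500

heading to target = atan2(4.5−0, 0.5−0.5) = 1.5708
Δθ = wrap(1.5708 − -2.3562) = -2.3562; ω₁ = Δθ/dt₁ = -4.7124
distance = √((0.5−0.5)² + (4.5−0)²) = 4.5000; v₂ = distance/dt₂ = 2.2500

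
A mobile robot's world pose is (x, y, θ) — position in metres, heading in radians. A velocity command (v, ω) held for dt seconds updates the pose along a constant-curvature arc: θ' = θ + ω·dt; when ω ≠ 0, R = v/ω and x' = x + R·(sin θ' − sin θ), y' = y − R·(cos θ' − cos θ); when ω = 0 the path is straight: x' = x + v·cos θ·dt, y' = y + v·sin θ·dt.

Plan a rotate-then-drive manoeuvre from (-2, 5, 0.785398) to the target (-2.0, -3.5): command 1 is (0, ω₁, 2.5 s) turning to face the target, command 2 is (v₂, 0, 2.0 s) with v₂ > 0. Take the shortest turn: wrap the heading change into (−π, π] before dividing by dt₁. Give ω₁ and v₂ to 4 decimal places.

ω₁ = -0.9425, v₂ = 4.2500

heading to target = atan2(-3.5−5, -2−-2) = -1.5708
Δθ = wrap(-1.5708 − 0.7854) = -2.3562; ω₁ = Δθ/dt₁ = -0.9425
distance = √((-2−-2)² + (-3.5−5)²) = 8.5000; v₂ = distance/dt₂ = 4.2500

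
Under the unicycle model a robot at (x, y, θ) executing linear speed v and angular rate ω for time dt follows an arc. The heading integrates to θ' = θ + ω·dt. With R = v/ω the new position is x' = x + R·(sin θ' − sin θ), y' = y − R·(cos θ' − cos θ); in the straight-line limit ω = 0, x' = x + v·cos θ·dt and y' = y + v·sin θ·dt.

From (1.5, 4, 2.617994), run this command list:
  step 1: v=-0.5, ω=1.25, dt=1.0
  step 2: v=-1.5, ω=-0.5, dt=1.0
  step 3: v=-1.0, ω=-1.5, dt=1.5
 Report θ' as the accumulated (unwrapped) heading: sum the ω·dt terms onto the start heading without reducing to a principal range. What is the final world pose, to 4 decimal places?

(4.0339, 3.7868, 1.1180)

step 1: θ'=3.8680 (R=-0.4000) → pose (1.9657, 4.0474, 3.8680)
step 2: θ'=3.3680 (R=3.0000) → pose (3.2848, 4.7281, 3.3680)
step 3: θ'=1.1180 (R=0.6667) → pose (4.0339, 3.7868, 1.1180)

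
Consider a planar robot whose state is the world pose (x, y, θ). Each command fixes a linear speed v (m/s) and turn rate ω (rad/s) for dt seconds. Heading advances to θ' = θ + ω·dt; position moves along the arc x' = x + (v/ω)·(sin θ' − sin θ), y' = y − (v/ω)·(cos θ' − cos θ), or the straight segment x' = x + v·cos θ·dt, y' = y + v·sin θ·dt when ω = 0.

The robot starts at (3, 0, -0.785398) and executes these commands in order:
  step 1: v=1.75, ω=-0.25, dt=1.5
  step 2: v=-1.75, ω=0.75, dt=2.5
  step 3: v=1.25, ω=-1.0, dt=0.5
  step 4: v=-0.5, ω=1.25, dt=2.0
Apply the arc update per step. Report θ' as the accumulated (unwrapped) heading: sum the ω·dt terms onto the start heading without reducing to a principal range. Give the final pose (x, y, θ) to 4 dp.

(1.2728, -1.8032, 2.7146)

step 1: θ'=-1.1604 (R=-7.0000) → pose (4.4690, -2.1569, -1.1604)
step 2: θ'=0.7146 (R=-2.3333) → pose (0.8003, -1.3254, 0.7146)
step 3: θ'=0.2146 (R=-1.2500) → pose (1.3533, -1.0482, 0.2146)
step 4: θ'=2.7146 (R=-0.4000) → pose (1.2728, -1.8032, 2.7146)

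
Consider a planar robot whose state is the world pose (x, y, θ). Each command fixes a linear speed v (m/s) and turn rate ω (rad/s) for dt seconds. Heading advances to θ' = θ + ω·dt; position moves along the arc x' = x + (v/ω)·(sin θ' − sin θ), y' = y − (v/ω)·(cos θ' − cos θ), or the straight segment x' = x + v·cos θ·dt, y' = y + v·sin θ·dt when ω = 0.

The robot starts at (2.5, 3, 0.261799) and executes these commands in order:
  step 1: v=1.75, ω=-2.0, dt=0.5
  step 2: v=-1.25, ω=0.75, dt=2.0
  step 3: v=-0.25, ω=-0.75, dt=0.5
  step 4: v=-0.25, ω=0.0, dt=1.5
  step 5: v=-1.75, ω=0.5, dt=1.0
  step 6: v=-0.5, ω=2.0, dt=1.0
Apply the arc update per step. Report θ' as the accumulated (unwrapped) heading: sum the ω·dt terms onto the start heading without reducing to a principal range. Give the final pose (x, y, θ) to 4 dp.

step 1: θ'=-0.7382 (R=-0.8750) → pose (3.3153, 2.8020, -0.7382)
step 2: θ'=0.7618 (R=-1.6667) → pose (1.0433, 2.7752, 0.7618)
step 3: θ'=0.3868 (R=0.3333) → pose (0.9390, 2.7077, 0.3868)
step 4: θ'=0.3868 (straight) → pose (0.5917, 2.5663, 0.3868)
step 5: θ'=0.8868 (R=-3.5000) → pose (-0.8007, 1.5365, 0.8868)
step 6: θ'=2.8868 (R=-0.2500) → pose (-0.6699, 1.1366, 2.8868)

(-0.6699, 1.1366, 2.8868)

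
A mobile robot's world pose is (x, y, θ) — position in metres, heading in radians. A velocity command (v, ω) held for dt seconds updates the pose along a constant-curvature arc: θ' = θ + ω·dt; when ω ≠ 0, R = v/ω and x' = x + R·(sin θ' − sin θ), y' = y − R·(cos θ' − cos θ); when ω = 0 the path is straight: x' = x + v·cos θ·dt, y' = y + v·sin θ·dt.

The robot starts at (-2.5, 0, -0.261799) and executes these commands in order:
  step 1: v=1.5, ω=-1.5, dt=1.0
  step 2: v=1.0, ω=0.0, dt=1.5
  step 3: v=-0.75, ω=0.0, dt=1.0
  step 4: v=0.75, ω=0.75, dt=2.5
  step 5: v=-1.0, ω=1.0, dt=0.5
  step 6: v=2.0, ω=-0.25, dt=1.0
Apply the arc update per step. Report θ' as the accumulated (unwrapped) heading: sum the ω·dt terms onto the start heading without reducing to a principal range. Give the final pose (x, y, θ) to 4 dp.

step 1: θ'=-1.7618 (R=-1.0000) → pose (-1.7770, -1.1558, -1.7618)
step 2: θ'=-1.7618 (straight) → pose (-2.0618, -2.6285, -1.7618)
step 3: θ'=-1.7618 (straight) → pose (-1.9194, -1.8921, -1.7618)
step 4: θ'=0.1132 (R=1.0000) → pose (-0.8246, -3.0756, 0.1132)
step 5: θ'=0.6132 (R=-1.0000) → pose (-1.2871, -3.2514, 0.6132)
step 6: θ'=0.3632 (R=-8.0000) → pose (0.4746, -2.3157, 0.3632)

(0.4746, -2.3157, 0.3632)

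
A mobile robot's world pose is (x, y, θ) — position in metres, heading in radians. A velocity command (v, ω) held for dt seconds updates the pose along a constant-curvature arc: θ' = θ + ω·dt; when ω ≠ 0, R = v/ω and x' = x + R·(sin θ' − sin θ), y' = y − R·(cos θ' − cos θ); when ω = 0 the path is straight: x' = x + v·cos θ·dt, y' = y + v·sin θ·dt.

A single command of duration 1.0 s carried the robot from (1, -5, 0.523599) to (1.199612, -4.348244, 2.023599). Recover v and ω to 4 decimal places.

v = 0.7500, ω = 1.5000

Δθ = 2.023599 − 0.523599 = 1.500000
ω = Δθ/dt = 1.500000/1.0 = 1.5000
R = −Δy/(cos θ' − cos θ) = 0.5000
v = R·ω = 0.5000·1.5000 = 0.7500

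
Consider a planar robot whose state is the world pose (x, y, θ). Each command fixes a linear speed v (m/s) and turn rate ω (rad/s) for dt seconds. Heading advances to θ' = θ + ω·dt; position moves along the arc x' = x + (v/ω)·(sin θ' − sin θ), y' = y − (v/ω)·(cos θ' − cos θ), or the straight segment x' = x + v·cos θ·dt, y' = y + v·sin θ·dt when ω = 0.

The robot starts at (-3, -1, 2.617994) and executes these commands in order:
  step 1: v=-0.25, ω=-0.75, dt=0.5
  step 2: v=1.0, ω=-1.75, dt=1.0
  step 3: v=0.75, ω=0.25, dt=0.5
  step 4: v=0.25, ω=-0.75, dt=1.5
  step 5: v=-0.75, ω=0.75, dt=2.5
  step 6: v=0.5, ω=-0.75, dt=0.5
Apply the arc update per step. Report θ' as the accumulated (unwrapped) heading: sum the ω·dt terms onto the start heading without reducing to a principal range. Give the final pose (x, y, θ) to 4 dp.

step 1: θ'=2.2430 (R=0.3333) → pose (-2.9058, -1.0811, 2.2430)
step 2: θ'=0.4930 (R=-0.5714) → pose (-2.7292, -0.2219, 0.4930)
step 3: θ'=0.6180 (R=3.0000) → pose (-2.4108, -0.0243, 0.6180)
step 4: θ'=-0.5070 (R=-0.3333) → pose (-2.0558, -0.0045, -0.5070)
step 5: θ'=1.3680 (R=-1.0000) → pose (-3.5208, -0.6773, 1.3680)
step 6: θ'=0.9930 (R=-0.6667) → pose (-3.4263, -0.4475, 0.9930)

(-3.4263, -0.4475, 0.9930)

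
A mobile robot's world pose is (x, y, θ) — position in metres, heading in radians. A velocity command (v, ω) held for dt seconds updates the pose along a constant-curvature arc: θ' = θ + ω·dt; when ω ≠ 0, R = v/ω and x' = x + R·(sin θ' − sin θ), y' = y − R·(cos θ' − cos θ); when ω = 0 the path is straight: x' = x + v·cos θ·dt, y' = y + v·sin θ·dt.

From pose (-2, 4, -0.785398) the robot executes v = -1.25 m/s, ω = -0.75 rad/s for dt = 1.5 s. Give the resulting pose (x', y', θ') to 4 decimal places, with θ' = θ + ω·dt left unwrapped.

(-2.3930, 5.7337, -1.9104)

θ' = -0.7854 + -0.75·1.5 = -1.9104
R = v/ω = -1.25/-0.75 = 1.6667
x' = -2 + 1.6667·(sin -1.9104 − sin -0.7854) = -2.3930
y' = 4 − 1.6667·(cos -1.9104 − cos -0.7854) = 5.7337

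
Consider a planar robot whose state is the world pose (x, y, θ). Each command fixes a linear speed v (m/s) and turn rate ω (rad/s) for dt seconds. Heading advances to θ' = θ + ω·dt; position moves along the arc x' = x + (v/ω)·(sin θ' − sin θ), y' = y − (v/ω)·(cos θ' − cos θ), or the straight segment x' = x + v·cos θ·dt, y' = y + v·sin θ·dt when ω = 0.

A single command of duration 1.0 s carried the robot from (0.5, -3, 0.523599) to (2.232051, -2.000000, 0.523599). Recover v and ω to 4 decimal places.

Δθ = 0.523599 − 0.523599 = 0.000000
ω = Δθ/dt = 0.000000/1.0 = 0.0000
ω = 0 → v = (Δx·cos θ + Δy·sin θ)/dt = 2.0000

v = 2.0000, ω = 0.0000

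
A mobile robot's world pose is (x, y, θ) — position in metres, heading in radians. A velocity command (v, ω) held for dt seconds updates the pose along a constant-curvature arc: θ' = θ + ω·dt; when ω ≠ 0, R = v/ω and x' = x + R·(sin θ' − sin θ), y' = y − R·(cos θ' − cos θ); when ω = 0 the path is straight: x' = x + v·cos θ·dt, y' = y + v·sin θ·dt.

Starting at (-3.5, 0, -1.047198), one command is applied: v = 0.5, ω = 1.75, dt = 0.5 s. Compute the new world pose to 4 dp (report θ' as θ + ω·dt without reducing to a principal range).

θ' = -1.0472 + 1.75·0.5 = -0.1722
R = v/ω = 0.5/1.75 = 0.2857
x' = -3.5 + 0.2857·(sin -0.1722 − sin -1.0472) = -3.3015
y' = 0 − 0.2857·(cos -0.1722 − cos -1.0472) = -0.1386

(-3.3015, -0.1386, -0.1722)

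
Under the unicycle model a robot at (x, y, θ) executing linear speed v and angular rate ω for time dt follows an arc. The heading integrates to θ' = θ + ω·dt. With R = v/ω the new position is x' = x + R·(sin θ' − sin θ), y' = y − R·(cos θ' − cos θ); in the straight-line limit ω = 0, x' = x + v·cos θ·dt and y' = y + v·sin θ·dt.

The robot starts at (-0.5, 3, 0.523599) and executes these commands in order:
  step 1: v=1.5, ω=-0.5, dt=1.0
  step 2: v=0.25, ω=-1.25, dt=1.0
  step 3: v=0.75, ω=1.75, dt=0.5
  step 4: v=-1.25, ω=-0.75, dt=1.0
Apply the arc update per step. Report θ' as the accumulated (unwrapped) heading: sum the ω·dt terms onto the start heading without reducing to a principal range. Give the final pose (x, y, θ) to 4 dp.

(0.4654, 3.8219, -1.1014)

step 1: θ'=0.0236 (R=-3.0000) → pose (0.9292, 3.4011, 0.0236)
step 2: θ'=-1.2264 (R=-0.2000) → pose (1.1222, 3.2687, -1.2264)
step 3: θ'=-0.3514 (R=0.4286) → pose (1.3781, 3.0110, -0.3514)
step 4: θ'=-1.1014 (R=1.6667) → pose (0.4654, 3.8219, -1.1014)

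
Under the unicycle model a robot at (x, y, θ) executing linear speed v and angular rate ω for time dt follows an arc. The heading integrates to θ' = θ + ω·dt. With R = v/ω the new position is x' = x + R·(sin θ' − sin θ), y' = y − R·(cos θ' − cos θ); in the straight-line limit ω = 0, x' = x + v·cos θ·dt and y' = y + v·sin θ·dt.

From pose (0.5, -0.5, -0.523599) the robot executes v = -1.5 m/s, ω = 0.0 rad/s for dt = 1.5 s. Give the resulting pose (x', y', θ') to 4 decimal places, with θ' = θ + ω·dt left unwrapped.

θ' = -0.5236 + 0.0·1.5 = -0.5236
ω = 0 → straight: x' = 0.5 + -1.5·cos(-0.5236)·1.5 = -1.4486
y' = -0.5 + -1.5·sin(-0.5236)·1.5 = 0.6250

(-1.4486, 0.6250, -0.5236)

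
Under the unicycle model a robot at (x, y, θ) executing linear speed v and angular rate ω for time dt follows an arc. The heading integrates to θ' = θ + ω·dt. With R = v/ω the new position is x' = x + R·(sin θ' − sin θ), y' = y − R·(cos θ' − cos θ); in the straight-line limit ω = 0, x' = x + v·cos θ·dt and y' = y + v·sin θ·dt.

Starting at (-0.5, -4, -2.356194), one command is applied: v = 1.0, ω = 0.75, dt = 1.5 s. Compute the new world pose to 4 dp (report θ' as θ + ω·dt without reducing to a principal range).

θ' = -2.3562 + 0.75·1.5 = -1.2312
R = v/ω = 1.0/0.75 = 1.3333
x' = -0.5 + 1.3333·(sin -1.2312 − sin -2.3562) = -0.8144
y' = -4 − 1.3333·(cos -1.2312 − cos -2.3562) = -5.3870

(-0.8144, -5.3870, -1.2312)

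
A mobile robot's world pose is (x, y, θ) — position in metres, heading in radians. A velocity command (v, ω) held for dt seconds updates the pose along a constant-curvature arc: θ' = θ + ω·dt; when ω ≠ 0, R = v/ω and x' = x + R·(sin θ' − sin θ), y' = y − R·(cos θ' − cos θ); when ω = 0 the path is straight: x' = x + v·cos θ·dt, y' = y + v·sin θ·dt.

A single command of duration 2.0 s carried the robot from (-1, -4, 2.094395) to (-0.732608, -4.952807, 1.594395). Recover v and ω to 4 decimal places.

v = -0.5000, ω = -0.2500

Δθ = 1.594395 − 2.094395 = -0.500000
ω = Δθ/dt = -0.500000/2.0 = -0.2500
R = −Δy/(cos θ' − cos θ) = 2.0000
v = R·ω = 2.0000·-0.2500 = -0.5000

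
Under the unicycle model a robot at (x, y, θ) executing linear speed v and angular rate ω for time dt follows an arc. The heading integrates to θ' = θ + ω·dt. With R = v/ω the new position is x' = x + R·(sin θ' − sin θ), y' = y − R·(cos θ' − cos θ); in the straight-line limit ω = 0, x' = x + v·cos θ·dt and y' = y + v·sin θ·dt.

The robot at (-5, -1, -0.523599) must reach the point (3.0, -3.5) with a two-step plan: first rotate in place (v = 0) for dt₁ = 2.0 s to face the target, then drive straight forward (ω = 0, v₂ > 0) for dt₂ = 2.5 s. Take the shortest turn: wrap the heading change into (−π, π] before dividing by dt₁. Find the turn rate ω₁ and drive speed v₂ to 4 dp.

heading to target = atan2(-3.5−-1, 3−-5) = -0.3029
Δθ = wrap(-0.3029 − -0.5236) = 0.2207; ω₁ = Δθ/dt₁ = 0.1104
distance = √((3−-5)² + (-3.5−-1)²) = 8.3815; v₂ = distance/dt₂ = 3.3526

ω₁ = 0.1104, v₂ = 3.3526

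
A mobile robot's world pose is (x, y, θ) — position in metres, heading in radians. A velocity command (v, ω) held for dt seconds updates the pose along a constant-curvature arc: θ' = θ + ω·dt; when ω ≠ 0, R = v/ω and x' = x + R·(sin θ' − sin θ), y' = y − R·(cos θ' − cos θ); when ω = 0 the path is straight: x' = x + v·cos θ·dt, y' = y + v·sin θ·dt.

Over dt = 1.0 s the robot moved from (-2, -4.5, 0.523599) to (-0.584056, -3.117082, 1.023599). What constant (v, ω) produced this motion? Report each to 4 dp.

Δθ = 1.023599 − 0.523599 = 0.500000
ω = Δθ/dt = 0.500000/1.0 = 0.5000
R = Δx/(sin θ' − sin θ) = 4.0000
v = R·ω = 4.0000·0.5000 = 2.0000

v = 2.0000, ω = 0.5000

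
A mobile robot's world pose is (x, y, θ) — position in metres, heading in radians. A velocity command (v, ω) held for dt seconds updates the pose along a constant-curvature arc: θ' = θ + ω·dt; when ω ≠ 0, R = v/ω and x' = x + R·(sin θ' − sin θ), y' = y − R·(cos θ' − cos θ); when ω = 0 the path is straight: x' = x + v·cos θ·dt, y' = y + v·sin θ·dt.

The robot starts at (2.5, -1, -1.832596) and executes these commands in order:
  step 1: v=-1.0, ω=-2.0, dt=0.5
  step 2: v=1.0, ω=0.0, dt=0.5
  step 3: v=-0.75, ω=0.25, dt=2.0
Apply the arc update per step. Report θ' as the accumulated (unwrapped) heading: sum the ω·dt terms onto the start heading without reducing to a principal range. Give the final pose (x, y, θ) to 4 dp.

(3.6131, -0.0179, -2.3326)

step 1: θ'=-2.8326 (R=0.5000) → pose (2.8309, -0.6531, -2.8326)
step 2: θ'=-2.8326 (straight) → pose (2.3546, -0.8051, -2.8326)
step 3: θ'=-2.3326 (R=-3.0000) → pose (3.6131, -0.0179, -2.3326)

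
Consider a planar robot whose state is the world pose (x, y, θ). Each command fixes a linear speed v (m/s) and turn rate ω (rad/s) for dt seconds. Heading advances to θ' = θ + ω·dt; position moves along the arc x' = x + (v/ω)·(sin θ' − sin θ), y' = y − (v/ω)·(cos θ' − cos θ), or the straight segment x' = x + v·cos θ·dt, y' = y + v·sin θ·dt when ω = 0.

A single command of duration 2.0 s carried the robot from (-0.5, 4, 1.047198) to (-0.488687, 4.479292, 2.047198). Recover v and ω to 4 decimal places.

Δθ = 2.047198 − 1.047198 = 1.000000
ω = Δθ/dt = 1.000000/2.0 = 0.5000
R = −Δy/(cos θ' − cos θ) = 0.5000
v = R·ω = 0.5000·0.5000 = 0.2500

v = 0.2500, ω = 0.5000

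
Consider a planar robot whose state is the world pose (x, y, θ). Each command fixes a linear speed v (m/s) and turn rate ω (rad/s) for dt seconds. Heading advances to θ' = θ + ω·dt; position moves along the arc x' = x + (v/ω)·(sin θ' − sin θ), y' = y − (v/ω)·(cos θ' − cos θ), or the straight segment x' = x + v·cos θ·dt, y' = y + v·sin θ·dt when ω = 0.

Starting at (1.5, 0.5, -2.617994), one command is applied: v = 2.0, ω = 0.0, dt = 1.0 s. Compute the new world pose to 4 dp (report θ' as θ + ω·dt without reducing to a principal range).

(-0.2321, -0.5000, -2.6180)

θ' = -2.6180 + 0.0·1.0 = -2.6180
ω = 0 → straight: x' = 1.5 + 2.0·cos(-2.6180)·1.0 = -0.2321
y' = 0.5 + 2.0·sin(-2.6180)·1.0 = -0.5000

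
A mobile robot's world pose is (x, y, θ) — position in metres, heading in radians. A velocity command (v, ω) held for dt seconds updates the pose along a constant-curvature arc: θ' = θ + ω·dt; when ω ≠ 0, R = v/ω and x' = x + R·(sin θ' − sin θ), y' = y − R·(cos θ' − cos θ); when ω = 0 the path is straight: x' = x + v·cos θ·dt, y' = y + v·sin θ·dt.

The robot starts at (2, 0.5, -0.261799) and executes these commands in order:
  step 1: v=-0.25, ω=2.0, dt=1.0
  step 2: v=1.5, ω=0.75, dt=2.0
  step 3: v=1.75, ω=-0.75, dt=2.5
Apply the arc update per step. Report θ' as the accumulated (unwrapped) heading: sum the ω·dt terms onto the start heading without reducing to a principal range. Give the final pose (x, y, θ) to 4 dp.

(-2.8289, 4.8192, 1.3632)

step 1: θ'=1.7382 (R=-0.1250) → pose (1.8444, 0.3584, 1.7382)
step 2: θ'=3.2382 (R=2.0000) → pose (-0.3206, 2.0159, 3.2382)
step 3: θ'=1.3632 (R=-2.3333) → pose (-2.8289, 4.8192, 1.3632)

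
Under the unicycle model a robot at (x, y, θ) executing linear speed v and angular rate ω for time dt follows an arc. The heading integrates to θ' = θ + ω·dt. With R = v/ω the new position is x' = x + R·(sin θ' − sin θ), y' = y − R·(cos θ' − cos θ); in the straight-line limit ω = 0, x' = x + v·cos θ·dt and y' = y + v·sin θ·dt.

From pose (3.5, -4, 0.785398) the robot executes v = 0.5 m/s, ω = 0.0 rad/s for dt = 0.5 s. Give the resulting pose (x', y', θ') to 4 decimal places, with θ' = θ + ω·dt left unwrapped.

θ' = 0.7854 + 0.0·0.5 = 0.7854
ω = 0 → straight: x' = 3.5 + 0.5·cos(0.7854)·0.5 = 3.6768
y' = -4 + 0.5·sin(0.7854)·0.5 = -3.8232

(3.6768, -3.8232, 0.7854)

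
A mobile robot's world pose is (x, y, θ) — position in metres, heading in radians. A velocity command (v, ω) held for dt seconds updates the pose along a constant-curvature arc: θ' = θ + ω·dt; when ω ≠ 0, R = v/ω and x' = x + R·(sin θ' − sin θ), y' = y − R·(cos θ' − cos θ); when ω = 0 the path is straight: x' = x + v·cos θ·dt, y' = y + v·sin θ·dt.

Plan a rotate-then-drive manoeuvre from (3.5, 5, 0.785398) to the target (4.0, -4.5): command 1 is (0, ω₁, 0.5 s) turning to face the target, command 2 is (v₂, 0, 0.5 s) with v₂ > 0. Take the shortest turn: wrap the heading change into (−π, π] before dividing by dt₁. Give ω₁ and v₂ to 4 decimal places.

ω₁ = -4.6072, v₂ = 19.0263

heading to target = atan2(-4.5−5, 4−3.5) = -1.5182
Δθ = wrap(-1.5182 − 0.7854) = -2.3036; ω₁ = Δθ/dt₁ = -4.6072
distance = √((4−3.5)² + (-4.5−5)²) = 9.5131; v₂ = distance/dt₂ = 19.0263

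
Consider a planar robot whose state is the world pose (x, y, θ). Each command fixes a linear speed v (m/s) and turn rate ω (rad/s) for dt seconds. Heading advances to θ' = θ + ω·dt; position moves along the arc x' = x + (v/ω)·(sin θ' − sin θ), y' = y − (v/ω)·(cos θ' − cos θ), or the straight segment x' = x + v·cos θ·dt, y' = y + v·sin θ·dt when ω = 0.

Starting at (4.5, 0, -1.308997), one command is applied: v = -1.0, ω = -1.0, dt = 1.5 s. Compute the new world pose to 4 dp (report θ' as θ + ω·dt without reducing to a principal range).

(5.1394, 1.2040, -2.8090)

θ' = -1.3090 + -1.0·1.5 = -2.8090
R = v/ω = -1.0/-1.0 = 1.0000
x' = 4.5 + 1.0000·(sin -2.8090 − sin -1.3090) = 5.1394
y' = 0 − 1.0000·(cos -2.8090 − cos -1.3090) = 1.2040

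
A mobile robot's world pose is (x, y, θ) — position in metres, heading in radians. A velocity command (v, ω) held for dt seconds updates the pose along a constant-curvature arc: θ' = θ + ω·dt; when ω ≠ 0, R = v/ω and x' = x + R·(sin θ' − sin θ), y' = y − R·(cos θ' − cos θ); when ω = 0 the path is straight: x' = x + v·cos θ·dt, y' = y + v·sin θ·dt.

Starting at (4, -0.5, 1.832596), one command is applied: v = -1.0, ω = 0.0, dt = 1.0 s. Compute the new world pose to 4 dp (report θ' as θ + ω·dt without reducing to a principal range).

(4.2588, -1.4659, 1.8326)

θ' = 1.8326 + 0.0·1.0 = 1.8326
ω = 0 → straight: x' = 4 + -1.0·cos(1.8326)·1.0 = 4.2588
y' = -0.5 + -1.0·sin(1.8326)·1.0 = -1.4659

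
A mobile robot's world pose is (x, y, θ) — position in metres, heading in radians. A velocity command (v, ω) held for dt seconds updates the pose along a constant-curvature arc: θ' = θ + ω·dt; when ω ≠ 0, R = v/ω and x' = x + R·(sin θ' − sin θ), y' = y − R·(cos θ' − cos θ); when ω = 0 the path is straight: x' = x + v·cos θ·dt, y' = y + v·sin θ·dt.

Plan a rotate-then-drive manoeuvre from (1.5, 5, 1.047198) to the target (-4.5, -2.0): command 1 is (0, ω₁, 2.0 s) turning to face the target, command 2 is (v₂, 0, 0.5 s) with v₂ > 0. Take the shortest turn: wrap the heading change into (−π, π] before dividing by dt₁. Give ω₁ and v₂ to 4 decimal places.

heading to target = atan2(-2−5, -4.5−1.5) = -2.2794
Δθ = wrap(-2.2794 − 1.0472) = 2.9566; ω₁ = Δθ/dt₁ = 1.4783
distance = √((-4.5−1.5)² + (-2−5)²) = 9.2195; v₂ = distance/dt₂ = 18.4391

ω₁ = 1.4783, v₂ = 18.4391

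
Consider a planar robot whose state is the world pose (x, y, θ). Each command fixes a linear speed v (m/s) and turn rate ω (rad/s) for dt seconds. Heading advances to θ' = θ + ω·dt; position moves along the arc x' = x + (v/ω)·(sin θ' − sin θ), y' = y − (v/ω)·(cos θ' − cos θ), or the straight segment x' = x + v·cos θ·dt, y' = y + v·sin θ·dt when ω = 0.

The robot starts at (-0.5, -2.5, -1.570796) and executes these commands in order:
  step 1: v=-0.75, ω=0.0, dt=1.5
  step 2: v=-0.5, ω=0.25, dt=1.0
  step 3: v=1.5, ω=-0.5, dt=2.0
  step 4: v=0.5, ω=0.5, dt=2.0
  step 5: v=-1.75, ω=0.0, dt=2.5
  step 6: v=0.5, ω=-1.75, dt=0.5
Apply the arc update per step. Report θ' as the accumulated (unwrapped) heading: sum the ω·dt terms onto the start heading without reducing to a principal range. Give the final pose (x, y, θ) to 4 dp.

(-2.6386, -0.5952, -2.1958)

step 1: θ'=-1.5708 (straight) → pose (-0.5000, -1.3750, -1.5708)
step 2: θ'=-1.3208 (R=-2.0000) → pose (-0.5622, -0.8802, -1.3208)
step 3: θ'=-2.3208 (R=-3.0000) → pose (-1.2738, -3.6673, -2.3208)
step 4: θ'=-1.3208 (R=1.0000) → pose (-1.5111, -4.5964, -1.3208)
step 5: θ'=-1.3208 (straight) → pose (-2.5935, -0.3574, -1.3208)
step 6: θ'=-2.1958 (R=-0.2857) → pose (-2.6386, -0.5952, -2.1958)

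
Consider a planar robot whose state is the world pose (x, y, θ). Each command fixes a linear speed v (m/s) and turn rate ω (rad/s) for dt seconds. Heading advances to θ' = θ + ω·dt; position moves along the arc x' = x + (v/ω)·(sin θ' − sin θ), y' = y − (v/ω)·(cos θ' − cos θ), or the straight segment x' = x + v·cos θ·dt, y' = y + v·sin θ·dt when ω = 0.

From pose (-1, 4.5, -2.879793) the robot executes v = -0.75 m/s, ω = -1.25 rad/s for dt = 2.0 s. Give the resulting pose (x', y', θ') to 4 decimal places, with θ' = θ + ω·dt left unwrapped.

(-0.3734, 3.5491, -5.3798)

θ' = -2.8798 + -1.25·2.0 = -5.3798
R = v/ω = -0.75/-1.25 = 0.6000
x' = -1 + 0.6000·(sin -5.3798 − sin -2.8798) = -0.3734
y' = 4.5 − 0.6000·(cos -5.3798 − cos -2.8798) = 3.5491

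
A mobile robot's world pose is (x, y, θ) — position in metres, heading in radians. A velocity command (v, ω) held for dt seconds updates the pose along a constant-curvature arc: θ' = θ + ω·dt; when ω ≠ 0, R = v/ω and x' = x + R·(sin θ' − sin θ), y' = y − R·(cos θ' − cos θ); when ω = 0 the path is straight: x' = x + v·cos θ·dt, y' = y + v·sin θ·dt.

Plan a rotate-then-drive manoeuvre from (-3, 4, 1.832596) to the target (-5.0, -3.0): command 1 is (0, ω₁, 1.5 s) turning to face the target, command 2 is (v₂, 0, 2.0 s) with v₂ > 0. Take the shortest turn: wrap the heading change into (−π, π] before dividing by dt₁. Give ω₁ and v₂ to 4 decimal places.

ω₁ = 1.7343, v₂ = 3.6401

heading to target = atan2(-3−4, -5−-3) = -1.8491
Δθ = wrap(-1.8491 − 1.8326) = 2.6015; ω₁ = Δθ/dt₁ = 1.7343
distance = √((-5−-3)² + (-3−4)²) = 7.2801; v₂ = distance/dt₂ = 3.6401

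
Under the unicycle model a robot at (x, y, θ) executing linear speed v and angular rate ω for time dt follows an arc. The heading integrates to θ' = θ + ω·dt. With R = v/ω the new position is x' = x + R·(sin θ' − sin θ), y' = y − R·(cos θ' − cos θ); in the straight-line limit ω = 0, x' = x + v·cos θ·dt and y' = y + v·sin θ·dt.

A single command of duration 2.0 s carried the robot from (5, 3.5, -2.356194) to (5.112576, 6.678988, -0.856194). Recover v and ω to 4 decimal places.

v = -1.7500, ω = 0.7500

Δθ = -0.856194 − -2.356194 = 1.500000
ω = Δθ/dt = 1.500000/2.0 = 0.7500
R = −Δy/(cos θ' − cos θ) = -2.3333
v = R·ω = -2.3333·0.7500 = -1.7500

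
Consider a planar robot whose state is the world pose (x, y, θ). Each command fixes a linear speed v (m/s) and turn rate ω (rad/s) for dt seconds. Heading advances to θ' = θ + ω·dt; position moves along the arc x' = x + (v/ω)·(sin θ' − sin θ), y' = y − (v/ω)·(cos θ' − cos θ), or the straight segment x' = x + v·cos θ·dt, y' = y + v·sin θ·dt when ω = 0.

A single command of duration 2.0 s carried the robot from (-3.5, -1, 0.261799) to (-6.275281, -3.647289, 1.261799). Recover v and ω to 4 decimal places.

Δθ = 1.261799 − 0.261799 = 1.000000
ω = Δθ/dt = 1.000000/2.0 = 0.5000
R = Δx/(sin θ' − sin θ) = -4.0000
v = R·ω = -4.0000·0.5000 = -2.0000

v = -2.0000, ω = 0.5000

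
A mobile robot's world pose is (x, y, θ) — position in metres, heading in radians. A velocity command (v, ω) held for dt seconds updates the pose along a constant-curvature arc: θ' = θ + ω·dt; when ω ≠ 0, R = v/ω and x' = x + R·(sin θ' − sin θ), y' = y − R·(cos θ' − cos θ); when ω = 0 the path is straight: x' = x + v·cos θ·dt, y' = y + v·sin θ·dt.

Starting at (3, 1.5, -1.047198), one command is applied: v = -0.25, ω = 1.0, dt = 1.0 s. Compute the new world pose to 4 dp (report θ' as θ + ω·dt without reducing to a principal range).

θ' = -1.0472 + 1.0·1.0 = -0.0472
R = v/ω = -0.25/1.0 = -0.2500
x' = 3 + -0.2500·(sin -0.0472 − sin -1.0472) = 2.7953
y' = 1.5 − -0.2500·(cos -0.0472 − cos -1.0472) = 1.6247

(2.7953, 1.6247, -0.0472)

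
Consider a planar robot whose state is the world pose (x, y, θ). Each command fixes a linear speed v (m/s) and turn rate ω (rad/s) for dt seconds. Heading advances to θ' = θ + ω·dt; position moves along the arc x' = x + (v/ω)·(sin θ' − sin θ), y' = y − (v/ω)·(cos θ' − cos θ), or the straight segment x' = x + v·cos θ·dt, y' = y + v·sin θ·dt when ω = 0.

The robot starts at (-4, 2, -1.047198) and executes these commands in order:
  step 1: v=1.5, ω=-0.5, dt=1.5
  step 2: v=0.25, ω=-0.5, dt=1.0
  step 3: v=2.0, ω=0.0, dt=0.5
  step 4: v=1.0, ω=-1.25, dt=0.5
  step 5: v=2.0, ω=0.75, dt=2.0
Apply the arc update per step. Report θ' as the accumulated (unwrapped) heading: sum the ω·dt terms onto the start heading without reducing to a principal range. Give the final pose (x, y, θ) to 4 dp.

(-6.9331, -4.3879, -1.4222)

step 1: θ'=-1.7972 (R=-3.0000) → pose (-3.6746, -0.1734, -1.7972)
step 2: θ'=-2.2972 (R=-0.5000) → pose (-3.7881, -0.3933, -2.2972)
step 3: θ'=-2.2972 (straight) → pose (-4.4523, -1.1408, -2.2972)
step 4: θ'=-2.9222 (R=-0.8000) → pose (-4.8762, -1.3903, -2.9222)
step 5: θ'=-1.4222 (R=2.6667) → pose (-6.9331, -4.3879, -1.4222)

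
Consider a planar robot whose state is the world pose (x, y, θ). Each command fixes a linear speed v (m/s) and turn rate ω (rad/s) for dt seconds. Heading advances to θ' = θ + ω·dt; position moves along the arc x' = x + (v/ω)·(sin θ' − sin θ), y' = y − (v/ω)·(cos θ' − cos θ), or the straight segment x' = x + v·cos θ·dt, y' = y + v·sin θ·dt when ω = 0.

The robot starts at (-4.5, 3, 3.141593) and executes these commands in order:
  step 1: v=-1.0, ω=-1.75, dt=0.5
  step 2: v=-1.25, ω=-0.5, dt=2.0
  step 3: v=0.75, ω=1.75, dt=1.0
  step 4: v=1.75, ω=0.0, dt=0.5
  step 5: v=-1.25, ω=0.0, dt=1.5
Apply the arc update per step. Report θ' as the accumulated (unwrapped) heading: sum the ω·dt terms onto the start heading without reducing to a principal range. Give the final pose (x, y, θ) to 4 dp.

step 1: θ'=2.2666 (R=0.5714) → pose (-4.0614, 2.7949, 2.2666)
step 2: θ'=1.2666 (R=2.5000) → pose (-3.5950, 0.4435, 1.2666)
step 3: θ'=3.0166 (R=0.4286) → pose (-3.9505, 0.9971, 3.0166)
step 4: θ'=3.0166 (straight) → pose (-4.8187, 1.1062, 3.0166)
step 5: θ'=3.0166 (straight) → pose (-2.9583, 0.8725, 3.0166)

(-2.9583, 0.8725, 3.0166)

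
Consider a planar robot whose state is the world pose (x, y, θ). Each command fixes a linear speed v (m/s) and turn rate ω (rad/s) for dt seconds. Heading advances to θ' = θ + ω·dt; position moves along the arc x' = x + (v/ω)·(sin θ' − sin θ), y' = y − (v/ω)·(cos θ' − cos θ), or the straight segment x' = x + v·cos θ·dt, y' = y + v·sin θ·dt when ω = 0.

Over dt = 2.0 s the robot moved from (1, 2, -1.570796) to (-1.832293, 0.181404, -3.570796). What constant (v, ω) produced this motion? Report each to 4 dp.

Δθ = -3.570796 − -1.570796 = -2.000000
ω = Δθ/dt = -2.000000/2.0 = -1.0000
R = Δx/(sin θ' − sin θ) = -2.0000
v = R·ω = -2.0000·-1.0000 = 2.0000

v = 2.0000, ω = -1.0000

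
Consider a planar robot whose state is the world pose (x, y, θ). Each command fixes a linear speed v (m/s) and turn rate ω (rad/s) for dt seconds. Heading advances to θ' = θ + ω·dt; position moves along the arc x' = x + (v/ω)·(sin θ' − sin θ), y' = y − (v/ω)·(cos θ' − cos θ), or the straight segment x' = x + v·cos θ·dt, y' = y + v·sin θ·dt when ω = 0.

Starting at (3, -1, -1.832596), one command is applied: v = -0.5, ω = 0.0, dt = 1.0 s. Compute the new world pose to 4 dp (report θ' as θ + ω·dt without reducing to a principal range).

θ' = -1.8326 + 0.0·1.0 = -1.8326
ω = 0 → straight: x' = 3 + -0.5·cos(-1.8326)·1.0 = 3.1294
y' = -1 + -0.5·sin(-1.8326)·1.0 = -0.5170

(3.1294, -0.5170, -1.8326)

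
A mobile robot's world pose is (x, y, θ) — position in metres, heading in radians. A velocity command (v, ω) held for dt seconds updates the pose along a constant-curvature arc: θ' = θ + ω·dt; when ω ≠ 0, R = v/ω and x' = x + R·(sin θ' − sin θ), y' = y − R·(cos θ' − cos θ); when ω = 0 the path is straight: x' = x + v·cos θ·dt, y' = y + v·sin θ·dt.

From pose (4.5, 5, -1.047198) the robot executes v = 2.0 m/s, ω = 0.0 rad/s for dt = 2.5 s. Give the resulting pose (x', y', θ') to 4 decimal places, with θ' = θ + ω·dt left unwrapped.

θ' = -1.0472 + 0.0·2.5 = -1.0472
ω = 0 → straight: x' = 4.5 + 2.0·cos(-1.0472)·2.5 = 7.0000
y' = 5 + 2.0·sin(-1.0472)·2.5 = 0.6699

(7.0000, 0.6699, -1.0472)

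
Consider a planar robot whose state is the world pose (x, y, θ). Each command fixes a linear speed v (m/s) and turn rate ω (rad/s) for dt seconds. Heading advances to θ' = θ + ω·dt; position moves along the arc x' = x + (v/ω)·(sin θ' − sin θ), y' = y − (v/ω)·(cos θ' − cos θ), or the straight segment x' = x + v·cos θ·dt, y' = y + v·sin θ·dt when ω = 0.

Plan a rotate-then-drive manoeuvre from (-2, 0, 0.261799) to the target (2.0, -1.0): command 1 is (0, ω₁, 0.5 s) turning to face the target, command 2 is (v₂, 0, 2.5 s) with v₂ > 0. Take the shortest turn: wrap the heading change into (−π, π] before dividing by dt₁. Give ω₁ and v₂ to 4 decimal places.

heading to target = atan2(-1−0, 2−-2) = -0.2450
Δθ = wrap(-0.2450 − 0.2618) = -0.5068; ω₁ = Δθ/dt₁ = -1.0136
distance = √((2−-2)² + (-1−0)²) = 4.1231; v₂ = distance/dt₂ = 1.6492

ω₁ = -1.0136, v₂ = 1.6492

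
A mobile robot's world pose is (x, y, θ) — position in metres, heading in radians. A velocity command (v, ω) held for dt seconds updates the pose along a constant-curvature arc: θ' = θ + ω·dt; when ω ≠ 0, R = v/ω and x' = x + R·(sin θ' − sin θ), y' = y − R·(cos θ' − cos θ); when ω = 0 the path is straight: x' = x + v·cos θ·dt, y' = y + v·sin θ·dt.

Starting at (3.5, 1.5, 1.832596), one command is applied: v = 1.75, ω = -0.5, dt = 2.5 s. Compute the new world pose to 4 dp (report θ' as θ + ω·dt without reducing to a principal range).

(4.9551, 5.3285, 0.5826)

θ' = 1.8326 + -0.5·2.5 = 0.5826
R = v/ω = 1.75/-0.5 = -3.5000
x' = 3.5 + -3.5000·(sin 0.5826 − sin 1.8326) = 4.9551
y' = 1.5 − -3.5000·(cos 0.5826 − cos 1.8326) = 5.3285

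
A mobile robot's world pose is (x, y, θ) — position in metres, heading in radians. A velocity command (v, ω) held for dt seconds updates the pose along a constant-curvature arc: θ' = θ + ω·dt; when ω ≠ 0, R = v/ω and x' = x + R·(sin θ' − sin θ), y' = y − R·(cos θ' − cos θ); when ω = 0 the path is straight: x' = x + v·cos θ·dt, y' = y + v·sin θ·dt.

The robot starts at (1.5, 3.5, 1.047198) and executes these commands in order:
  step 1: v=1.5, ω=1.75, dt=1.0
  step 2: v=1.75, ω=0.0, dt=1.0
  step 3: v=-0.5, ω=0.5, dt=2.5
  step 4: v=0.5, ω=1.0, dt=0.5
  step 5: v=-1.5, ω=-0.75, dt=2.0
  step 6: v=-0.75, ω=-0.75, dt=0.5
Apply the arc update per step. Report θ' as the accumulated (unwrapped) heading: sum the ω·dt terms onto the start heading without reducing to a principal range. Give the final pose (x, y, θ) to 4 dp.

(2.9439, 6.9824, 2.6722)

step 1: θ'=2.7972 (R=0.8571) → pose (1.0471, 4.7354, 2.7972)
step 2: θ'=2.7972 (straight) → pose (-0.6002, 5.3262, 2.7972)
step 3: θ'=4.0472 (R=-1.0000) → pose (0.5243, 5.6503, 4.0472)
step 4: θ'=4.5472 (R=0.5000) → pose (0.4245, 5.4239, 4.5472)
step 5: θ'=3.0472 (R=2.0000) → pose (2.5858, 7.0861, 3.0472)
step 6: θ'=2.6722 (R=1.0000) → pose (2.9439, 6.9824, 2.6722)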